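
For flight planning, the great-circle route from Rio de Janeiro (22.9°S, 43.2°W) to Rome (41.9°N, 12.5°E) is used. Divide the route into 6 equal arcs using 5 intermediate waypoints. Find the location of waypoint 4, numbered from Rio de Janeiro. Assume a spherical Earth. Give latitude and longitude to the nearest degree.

≈ 22°N, 10°W

The haversine formula gives a central angle δ ≈ 1.444 rad (82.7°) between the endpoints.
Interpolate at f = 4/6 with slerp weights a = sin((1−f)δ)/sin δ ≈ 0.467, b = sin(fδ)/sin δ ≈ 0.827.
p = a·p₁ + b·p₂ ≈ (0.915, -0.161, 0.371); φ = arcsin(p_z) ≈ 21.77°, λ = atan2(p_y, p_x) ≈ -9.98°.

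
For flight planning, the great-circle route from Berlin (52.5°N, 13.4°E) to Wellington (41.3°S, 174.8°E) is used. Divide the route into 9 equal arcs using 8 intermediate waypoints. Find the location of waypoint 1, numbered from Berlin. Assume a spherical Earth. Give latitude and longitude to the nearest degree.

The haversine formula gives a central angle δ ≈ 2.848 rad (163.2°) between the endpoints.
Interpolate at f = 1/9 with slerp weights a = sin((1−f)δ)/sin δ ≈ 1.978, b = sin(fδ)/sin δ ≈ 1.073.
p = a·p₁ + b·p₂ ≈ (0.368, 0.352, 0.861); φ = arcsin(p_z) ≈ 59.38°, λ = atan2(p_y, p_x) ≈ 43.73°.

≈ 59°N, 44°E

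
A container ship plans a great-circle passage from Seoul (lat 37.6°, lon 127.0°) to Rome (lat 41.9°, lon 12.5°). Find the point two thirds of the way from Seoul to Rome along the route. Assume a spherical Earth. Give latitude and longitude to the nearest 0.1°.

≈ lat 55.6°, lon 48.3°

Convert each endpoint to a unit vector on the sphere (x = cos φ cos λ, y = cos φ sin λ, z = sin φ).
The central angle between the endpoints is δ = arccos(p₁·p₂) ≈ 1.407 rad (80.6°).
Interpolate at f = 2/3 with slerp weights a = sin((1−f)δ)/sin δ ≈ 0.458, b = sin(fδ)/sin δ ≈ 0.817.
p = a·p₁ + b·p₂ ≈ (0.375, 0.422, 0.825); φ = arcsin(p_z) ≈ 55.63°, λ = atan2(p_y, p_x) ≈ 48.31°.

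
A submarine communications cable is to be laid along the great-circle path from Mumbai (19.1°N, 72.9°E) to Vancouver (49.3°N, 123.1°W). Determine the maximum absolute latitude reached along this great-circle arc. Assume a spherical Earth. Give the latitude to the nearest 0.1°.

The great circle lies in the plane with unit normal n̂ = (p₁ × p₂)/|p₁ × p₂|.
Here n̂_z ≈ +0.181; the vertex latitude is φ_max = arccos|n̂_z| ≈ 79.6°.
Check via Clairaut: cos φ_max = |cos φ₁| · sin C = cos(19.1°)·sin(11.0°) ≈ 0.181, again giving ≈ 79.6°.

≈ 79.6°N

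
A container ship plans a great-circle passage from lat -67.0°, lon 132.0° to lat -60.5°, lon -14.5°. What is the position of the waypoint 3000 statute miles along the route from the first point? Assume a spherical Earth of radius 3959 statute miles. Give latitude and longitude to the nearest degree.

≈ lat -67°, lon -10°

The haversine formula gives a central angle δ ≈ 0.875 rad (50.2°) between the endpoints. The total great-circle distance is δ·R ≈ 0.875 × 3959 ≈ 3466 mi, so the target fraction is f = 3000/3466 ≈ 0.866.
Interpolate at f ≈ 0.866 with slerp weights a = sin((1−f)δ)/sin δ ≈ 0.153, b = sin(fδ)/sin δ ≈ 0.895.
p = a·p₁ + b·p₂ ≈ (0.387, -0.066, -0.920); φ = arcsin(p_z) ≈ -66.90°, λ = atan2(p_y, p_x) ≈ -9.68°.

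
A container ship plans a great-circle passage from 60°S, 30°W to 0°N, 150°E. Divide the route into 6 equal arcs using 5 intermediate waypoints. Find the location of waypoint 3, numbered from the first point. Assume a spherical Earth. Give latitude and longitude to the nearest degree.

Convert each endpoint to a unit vector on the sphere (x = cos φ cos λ, y = cos φ sin λ, z = sin φ).
The central angle between the endpoints is δ = arccos(p₁·p₂) ≈ 2.094 rad (120.0°).
Interpolate at f = 3/6 with slerp weights a = sin((1−f)δ)/sin δ ≈ 1.000, b = sin(fδ)/sin δ ≈ 1.000.
p = a·p₁ + b·p₂ ≈ (-0.433, 0.250, -0.866); φ = arcsin(p_z) ≈ -60.00°, λ = atan2(p_y, p_x) ≈ 150.00°.

≈ 60°S, 150°E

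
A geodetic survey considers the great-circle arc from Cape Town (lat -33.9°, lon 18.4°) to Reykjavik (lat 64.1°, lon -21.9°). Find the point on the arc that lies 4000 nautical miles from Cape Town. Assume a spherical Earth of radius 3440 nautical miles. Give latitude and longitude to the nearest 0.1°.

≈ lat 30.5°, lon 0.4°

From cos δ = sin φ₁ sin φ₂ + cos φ₁ cos φ₂ cos Δλ, the central angle is δ ≈ 1.798 rad (103.0°). The total great-circle distance is δ·R ≈ 1.798 × 3440 ≈ 6185 nmi, so the target fraction is f = 4000/6185 ≈ 0.647.
Interpolate at f ≈ 0.647 with slerp weights a = sin((1−f)δ)/sin δ ≈ 0.609, b = sin(fδ)/sin δ ≈ 0.942.
p = a·p₁ + b·p₂ ≈ (0.861, 0.006, 0.508); φ = arcsin(p_z) ≈ 30.52°, λ = atan2(p_y, p_x) ≈ 0.40°.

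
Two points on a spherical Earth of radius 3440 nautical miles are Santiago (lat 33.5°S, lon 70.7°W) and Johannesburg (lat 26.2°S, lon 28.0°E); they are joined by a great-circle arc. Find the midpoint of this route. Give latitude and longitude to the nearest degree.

Write both endpoints as unit vectors p₁, p₂ with components (cos φ cos λ, cos φ sin λ, sin φ).
The central angle between the endpoints is δ = arccos(p₁·p₂) ≈ 1.440 rad (82.5°).
Interpolate at f = 1/2 with slerp weights a = sin((1−f)δ)/sin δ ≈ 0.665, b = sin(fδ)/sin δ ≈ 0.665.
p = a·p₁ + b·p₂ ≈ (0.710, -0.243, -0.661); φ = arcsin(p_z) ≈ -41.35°, λ = atan2(p_y, p_x) ≈ -18.91°.

≈ lat 41°S, lon 19°W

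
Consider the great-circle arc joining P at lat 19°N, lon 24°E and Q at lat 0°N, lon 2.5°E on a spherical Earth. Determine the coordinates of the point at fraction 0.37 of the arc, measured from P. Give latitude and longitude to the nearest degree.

Write both endpoints as unit vectors p₁, p₂ with components (cos φ cos λ, cos φ sin λ, sin φ).
The central angle between the endpoints is δ = arccos(p₁·p₂) ≈ 0.496 rad (28.4°).
Interpolate at f = 0.37 with slerp weights a = sin((1−f)δ)/sin δ ≈ 0.646, b = sin(fδ)/sin δ ≈ 0.383.
p = a·p₁ + b·p₂ ≈ (0.941, 0.265, 0.210); φ = arcsin(p_z) ≈ 12.14°, λ = atan2(p_y, p_x) ≈ 15.74°.

≈ lat 12°N, lon 16°E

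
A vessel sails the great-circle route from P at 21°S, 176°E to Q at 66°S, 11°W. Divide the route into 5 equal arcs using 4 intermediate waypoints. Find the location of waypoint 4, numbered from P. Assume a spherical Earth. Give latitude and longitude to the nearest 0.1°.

Convert each endpoint to a unit vector on the sphere (x = cos φ cos λ, y = cos φ sin λ, z = sin φ).
The central angle between the endpoints is δ = arccos(p₁·p₂) ≈ 1.620 rad (92.8°).
Interpolate at f = 4/5 with slerp weights a = sin((1−f)δ)/sin δ ≈ 0.319, b = sin(fδ)/sin δ ≈ 0.964.
p = a·p₁ + b·p₂ ≈ (0.088, -0.054, -0.995); φ = arcsin(p_z) ≈ -84.08°, λ = atan2(p_y, p_x) ≈ -31.59°.

≈ 84.1°S, 31.6°W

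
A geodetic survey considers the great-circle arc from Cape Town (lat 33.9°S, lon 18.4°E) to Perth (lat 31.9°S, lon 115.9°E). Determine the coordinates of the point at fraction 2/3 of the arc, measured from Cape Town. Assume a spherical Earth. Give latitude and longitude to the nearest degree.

≈ lat 43°S, lon 86°E

From cos δ = sin φ₁ sin φ₂ + cos φ₁ cos φ₂ cos Δλ, the central angle is δ ≈ 1.367 rad (78.3°).
Interpolate at f = 2/3 with slerp weights a = sin((1−f)δ)/sin δ ≈ 0.449, b = sin(fδ)/sin δ ≈ 0.807.
p = a·p₁ + b·p₂ ≈ (0.055, 0.734, -0.677); φ = arcsin(p_z) ≈ -42.61°, λ = atan2(p_y, p_x) ≈ 85.74°.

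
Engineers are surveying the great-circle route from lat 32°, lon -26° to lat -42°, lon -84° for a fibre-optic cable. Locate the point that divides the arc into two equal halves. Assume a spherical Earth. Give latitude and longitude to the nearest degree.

Convert each endpoint to a unit vector on the sphere (x = cos φ cos λ, y = cos φ sin λ, z = sin φ).
The central angle between the endpoints is δ = arccos(p₁·p₂) ≈ 1.591 rad (91.2°).
Interpolate at f = 1/2 with slerp weights a = sin((1−f)δ)/sin δ ≈ 0.715, b = sin(fδ)/sin δ ≈ 0.715.
p = a·p₁ + b·p₂ ≈ (0.600, -0.794, -0.099); φ = arcsin(p_z) ≈ -5.71°, λ = atan2(p_y, p_x) ≈ -52.91°.

≈ lat -6°, lon -53°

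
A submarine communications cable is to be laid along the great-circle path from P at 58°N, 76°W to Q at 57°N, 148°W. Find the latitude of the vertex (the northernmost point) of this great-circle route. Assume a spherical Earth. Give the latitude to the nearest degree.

≈ 63°N

The great circle lies in the plane with unit normal n̂ = (p₁ × p₂)/|p₁ × p₂|.
Here n̂_z ≈ -0.458; the vertex latitude is φ_max = arccos|n̂_z| ≈ 62.7°.
Check via Clairaut: cos φ_max = |cos φ₁| · sin C = cos(58.0°)·sin(59.8°) ≈ 0.458, again giving ≈ 62.7°.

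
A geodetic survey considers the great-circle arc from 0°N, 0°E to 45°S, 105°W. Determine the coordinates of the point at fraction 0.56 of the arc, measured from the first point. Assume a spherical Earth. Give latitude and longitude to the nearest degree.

≈ 37°S, 46°W

Convert each endpoint to a unit vector on the sphere (x = cos φ cos λ, y = cos φ sin λ, z = sin φ).
The central angle between the endpoints is δ = arccos(p₁·p₂) ≈ 1.755 rad (100.5°).
Interpolate at f = 0.56 with slerp weights a = sin((1−f)δ)/sin δ ≈ 0.710, b = sin(fδ)/sin δ ≈ 0.846.
p = a·p₁ + b·p₂ ≈ (0.555, -0.578, -0.598); φ = arcsin(p_z) ≈ -36.76°, λ = atan2(p_y, p_x) ≈ -46.18°.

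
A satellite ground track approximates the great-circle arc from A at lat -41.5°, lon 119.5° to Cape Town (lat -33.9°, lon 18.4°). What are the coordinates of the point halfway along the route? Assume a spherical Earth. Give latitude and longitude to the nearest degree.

≈ lat -51°, lon 65°

Write both endpoints as unit vectors p₁, p₂ with components (cos φ cos λ, cos φ sin λ, sin φ).
The central angle between the endpoints is δ = arccos(p₁·p₂) ≈ 1.318 rad (75.5°).
Interpolate at f = 1/2 with slerp weights a = sin((1−f)δ)/sin δ ≈ 0.632, b = sin(fδ)/sin δ ≈ 0.632.
p = a·p₁ + b·p₂ ≈ (0.265, 0.578, -0.772); φ = arcsin(p_z) ≈ -50.52°, λ = atan2(p_y, p_x) ≈ 65.38°.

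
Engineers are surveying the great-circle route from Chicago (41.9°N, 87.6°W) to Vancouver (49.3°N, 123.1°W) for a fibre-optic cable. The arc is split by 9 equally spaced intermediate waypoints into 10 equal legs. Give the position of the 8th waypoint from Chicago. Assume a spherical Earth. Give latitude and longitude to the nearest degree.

The haversine formula gives a central angle δ ≈ 0.448 rad (25.7°) between the endpoints.
Interpolate at f = 8/10 with slerp weights a = sin((1−f)δ)/sin δ ≈ 0.207, b = sin(fδ)/sin δ ≈ 0.810.
p = a·p₁ + b·p₂ ≈ (-0.282, -0.596, 0.752); φ = arcsin(p_z) ≈ 48.75°, λ = atan2(p_y, p_x) ≈ -115.32°.

≈ (49°N, 115°W)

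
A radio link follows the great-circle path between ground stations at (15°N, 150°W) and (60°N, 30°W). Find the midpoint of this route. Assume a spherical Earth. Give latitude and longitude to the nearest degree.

Write both endpoints as unit vectors p₁, p₂ with components (cos φ cos λ, cos φ sin λ, sin φ).
The central angle between the endpoints is δ = arccos(p₁·p₂) ≈ 1.588 rad (91.0°).
Interpolate at f = 1/2 with slerp weights a = sin((1−f)δ)/sin δ ≈ 0.713, b = sin(fδ)/sin δ ≈ 0.713.
p = a·p₁ + b·p₂ ≈ (-0.288, -0.523, 0.802); φ = arcsin(p_z) ≈ 53.36°, λ = atan2(p_y, p_x) ≈ -118.83°.

≈ (53°N, 119°W)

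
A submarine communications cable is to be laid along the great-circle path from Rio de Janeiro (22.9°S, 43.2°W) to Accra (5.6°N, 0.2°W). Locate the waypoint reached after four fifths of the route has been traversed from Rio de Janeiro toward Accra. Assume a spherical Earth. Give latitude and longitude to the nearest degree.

From cos δ = sin φ₁ sin φ₂ + cos φ₁ cos φ₂ cos Δλ, the central angle is δ ≈ 0.886 rad (50.8°).
Interpolate at f = 4/5 with slerp weights a = sin((1−f)δ)/sin δ ≈ 0.228, b = sin(fδ)/sin δ ≈ 0.840.
p = a·p₁ + b·p₂ ≈ (0.989, -0.146, -0.007); φ = arcsin(p_z) ≈ -0.38°, λ = atan2(p_y, p_x) ≈ -8.42°.

≈ (0°N, 8°W)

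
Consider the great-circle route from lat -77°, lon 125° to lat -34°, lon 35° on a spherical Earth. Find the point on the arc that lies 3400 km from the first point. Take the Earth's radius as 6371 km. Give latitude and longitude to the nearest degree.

≈ lat -59°, lon 48°

Write both endpoints as unit vectors p₁, p₂ with components (cos φ cos λ, cos φ sin λ, sin φ).
The central angle between the endpoints is δ = arccos(p₁·p₂) ≈ 0.995 rad (57.0°). The total great-circle distance is δ·R ≈ 0.995 × 6371 ≈ 6336 km, so the target fraction is f = 3400/6336 ≈ 0.537.
Interpolate at f ≈ 0.537 with slerp weights a = sin((1−f)δ)/sin δ ≈ 0.530, b = sin(fδ)/sin δ ≈ 0.607.
p = a·p₁ + b·p₂ ≈ (0.344, 0.386, -0.856); φ = arcsin(p_z) ≈ -58.88°, λ = atan2(p_y, p_x) ≈ 48.35°.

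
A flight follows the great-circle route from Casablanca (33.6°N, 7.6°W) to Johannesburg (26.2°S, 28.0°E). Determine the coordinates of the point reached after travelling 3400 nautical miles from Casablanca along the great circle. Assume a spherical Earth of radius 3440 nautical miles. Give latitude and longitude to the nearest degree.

≈ (16°S, 22°E)

Write both endpoints as unit vectors p₁, p₂ with components (cos φ cos λ, cos φ sin λ, sin φ).
The central angle between the endpoints is δ = arccos(p₁·p₂) ≈ 1.199 rad (68.7°). The total great-circle distance is δ·R ≈ 1.199 × 3440 ≈ 4124 nmi, so the target fraction is f = 3400/4124 ≈ 0.824.
Interpolate at f ≈ 0.824 with slerp weights a = sin((1−f)δ)/sin δ ≈ 0.224, b = sin(fδ)/sin δ ≈ 0.896.
p = a·p₁ + b·p₂ ≈ (0.895, 0.353, -0.272); φ = arcsin(p_z) ≈ -15.76°, λ = atan2(p_y, p_x) ≈ 21.51°.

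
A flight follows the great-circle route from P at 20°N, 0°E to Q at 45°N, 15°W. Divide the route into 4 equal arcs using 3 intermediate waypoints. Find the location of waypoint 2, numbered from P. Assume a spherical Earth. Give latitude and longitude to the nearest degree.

Write both endpoints as unit vectors p₁, p₂ with components (cos φ cos λ, cos φ sin λ, sin φ).
The central angle between the endpoints is δ = arccos(p₁·p₂) ≈ 0.487 rad (27.9°).
Interpolate at f = 2/4 with slerp weights a = sin((1−f)δ)/sin δ ≈ 0.515, b = sin(fδ)/sin δ ≈ 0.515.
p = a·p₁ + b·p₂ ≈ (0.836, -0.094, 0.541); φ = arcsin(p_z) ≈ 32.72°, λ = atan2(p_y, p_x) ≈ -6.43°.

≈ 33°N, 6°W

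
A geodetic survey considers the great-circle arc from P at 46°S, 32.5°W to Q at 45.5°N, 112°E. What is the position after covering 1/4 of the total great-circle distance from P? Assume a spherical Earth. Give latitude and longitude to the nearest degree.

≈ 28°S, 12°E

Convert each endpoint to a unit vector on the sphere (x = cos φ cos λ, y = cos φ sin λ, z = sin φ).
The central angle between the endpoints is δ = arccos(p₁·p₂) ≈ 2.713 rad (155.4°).
Interpolate at f = 1/4 with slerp weights a = sin((1−f)δ)/sin δ ≈ 2.151, b = sin(fδ)/sin δ ≈ 1.509.
p = a·p₁ + b·p₂ ≈ (0.864, 0.178, -0.471); φ = arcsin(p_z) ≈ -28.10°, λ = atan2(p_y, p_x) ≈ 11.63°.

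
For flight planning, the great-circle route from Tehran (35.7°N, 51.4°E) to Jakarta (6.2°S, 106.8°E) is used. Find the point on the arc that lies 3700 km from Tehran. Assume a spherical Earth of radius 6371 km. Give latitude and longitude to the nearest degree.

The haversine formula gives a central angle δ ≈ 1.164 rad (66.7°) between the endpoints. The total great-circle distance is δ·R ≈ 1.164 × 6371 ≈ 7418 km, so the target fraction is f = 3700/7418 ≈ 0.499.
Interpolate at f ≈ 0.499 with slerp weights a = sin((1−f)δ)/sin δ ≈ 0.600, b = sin(fδ)/sin δ ≈ 0.597.
p = a·p₁ + b·p₂ ≈ (0.132, 0.949, 0.286); φ = arcsin(p_z) ≈ 16.59°, λ = atan2(p_y, p_x) ≈ 82.07°.

≈ 17°N, 82°E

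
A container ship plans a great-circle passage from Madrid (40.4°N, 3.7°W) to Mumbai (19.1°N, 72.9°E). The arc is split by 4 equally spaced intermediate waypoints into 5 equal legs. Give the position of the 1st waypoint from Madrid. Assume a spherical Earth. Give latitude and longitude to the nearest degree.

≈ 41°N, 14°E

Write both endpoints as unit vectors p₁, p₂ with components (cos φ cos λ, cos φ sin λ, sin φ).
The central angle between the endpoints is δ = arccos(p₁·p₂) ≈ 1.182 rad (67.7°).
Interpolate at f = 1/5 with slerp weights a = sin((1−f)δ)/sin δ ≈ 0.876, b = sin(fδ)/sin δ ≈ 0.253.
p = a·p₁ + b·p₂ ≈ (0.736, 0.186, 0.651); φ = arcsin(p_z) ≈ 40.60°, λ = atan2(p_y, p_x) ≈ 14.14°.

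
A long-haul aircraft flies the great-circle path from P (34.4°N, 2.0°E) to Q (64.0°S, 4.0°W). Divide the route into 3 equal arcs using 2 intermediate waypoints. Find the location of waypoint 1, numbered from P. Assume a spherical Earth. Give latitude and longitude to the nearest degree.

Write both endpoints as unit vectors p₁, p₂ with components (cos φ cos λ, cos φ sin λ, sin φ).
The central angle between the endpoints is δ = arccos(p₁·p₂) ≈ 1.719 rad (98.5°).
Interpolate at f = 1/3 with slerp weights a = sin((1−f)δ)/sin δ ≈ 0.921, b = sin(fδ)/sin δ ≈ 0.548.
p = a·p₁ + b·p₂ ≈ (1.000, 0.010, 0.028); φ = arcsin(p_z) ≈ 1.59°, λ = atan2(p_y, p_x) ≈ 0.56°.

≈ (2°N, 1°E)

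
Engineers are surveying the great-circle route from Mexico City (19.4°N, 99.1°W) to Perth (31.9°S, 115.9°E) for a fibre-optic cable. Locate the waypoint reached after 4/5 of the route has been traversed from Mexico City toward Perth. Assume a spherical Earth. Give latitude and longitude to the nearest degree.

≈ 34°S, 151°E

From cos δ = sin φ₁ sin φ₂ + cos φ₁ cos φ₂ cos Δλ, the central angle is δ ≈ 2.553 rad (146.3°).
Interpolate at f = 4/5 with slerp weights a = sin((1−f)δ)/sin δ ≈ 0.880, b = sin(fδ)/sin δ ≈ 1.604.
p = a·p₁ + b·p₂ ≈ (-0.726, 0.406, -0.555); φ = arcsin(p_z) ≈ -33.74°, λ = atan2(p_y, p_x) ≈ 150.80°.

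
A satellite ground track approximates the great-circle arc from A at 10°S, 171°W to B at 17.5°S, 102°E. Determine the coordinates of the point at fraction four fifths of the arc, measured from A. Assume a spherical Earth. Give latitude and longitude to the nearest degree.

≈ 19°S, 120°E

Write both endpoints as unit vectors p₁, p₂ with components (cos φ cos λ, cos φ sin λ, sin φ).
The central angle between the endpoints is δ = arccos(p₁·p₂) ≈ 1.469 rad (84.2°).
Interpolate at f = 4/5 with slerp weights a = sin((1−f)δ)/sin δ ≈ 0.291, b = sin(fδ)/sin δ ≈ 0.928.
p = a·p₁ + b·p₂ ≈ (-0.467, 0.821, -0.329); φ = arcsin(p_z) ≈ -19.24°, λ = atan2(p_y, p_x) ≈ 119.65°.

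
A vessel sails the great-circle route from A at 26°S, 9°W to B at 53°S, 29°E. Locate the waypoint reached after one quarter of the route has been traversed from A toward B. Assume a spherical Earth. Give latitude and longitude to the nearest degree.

≈ 34°S, 2°W

Convert each endpoint to a unit vector on the sphere (x = cos φ cos λ, y = cos φ sin λ, z = sin φ).
The central angle between the endpoints is δ = arccos(p₁·p₂) ≈ 0.682 rad (39.1°).
Interpolate at f = 1/4 with slerp weights a = sin((1−f)δ)/sin δ ≈ 0.777, b = sin(fδ)/sin δ ≈ 0.269.
p = a·p₁ + b·p₂ ≈ (0.831, -0.031, -0.555); φ = arcsin(p_z) ≈ -33.74°, λ = atan2(p_y, p_x) ≈ -2.11°.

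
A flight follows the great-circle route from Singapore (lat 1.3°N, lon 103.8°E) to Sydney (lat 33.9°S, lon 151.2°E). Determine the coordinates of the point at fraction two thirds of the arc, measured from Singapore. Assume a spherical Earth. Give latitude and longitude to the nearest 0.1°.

The haversine formula gives a central angle δ ≈ 0.990 rad (56.7°) between the endpoints.
Interpolate at f = 2/3 with slerp weights a = sin((1−f)δ)/sin δ ≈ 0.388, b = sin(fδ)/sin δ ≈ 0.733.
p = a·p₁ + b·p₂ ≈ (-0.626, 0.669, -0.400); φ = arcsin(p_z) ≈ -23.59°, λ = atan2(p_y, p_x) ≈ 133.07°.

≈ lat 23.6°S, lon 133.1°E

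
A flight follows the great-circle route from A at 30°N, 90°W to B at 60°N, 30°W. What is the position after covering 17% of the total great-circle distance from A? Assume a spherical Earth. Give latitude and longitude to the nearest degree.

≈ 37°N, 84°W

The haversine formula gives a central angle δ ≈ 0.864 rad (49.5°) between the endpoints.
Interpolate at f = 0.17 with slerp weights a = sin((1−f)δ)/sin δ ≈ 0.864, b = sin(fδ)/sin δ ≈ 0.192.
p = a·p₁ + b·p₂ ≈ (0.083, -0.797, 0.599); φ = arcsin(p_z) ≈ 36.78°, λ = atan2(p_y, p_x) ≈ -84.03°.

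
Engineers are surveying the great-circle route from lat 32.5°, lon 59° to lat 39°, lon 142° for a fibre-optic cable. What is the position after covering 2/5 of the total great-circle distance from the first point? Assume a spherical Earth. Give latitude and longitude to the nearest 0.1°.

≈ lat 42.7°, lon 89.6°

Write both endpoints as unit vectors p₁, p₂ with components (cos φ cos λ, cos φ sin λ, sin φ).
The central angle between the endpoints is δ = arccos(p₁·p₂) ≈ 1.140 rad (65.3°).
Interpolate at f = 2/5 with slerp weights a = sin((1−f)δ)/sin δ ≈ 0.695, b = sin(fδ)/sin δ ≈ 0.485.
p = a·p₁ + b·p₂ ≈ (0.005, 0.735, 0.679); φ = arcsin(p_z) ≈ 42.73°, λ = atan2(p_y, p_x) ≈ 89.59°.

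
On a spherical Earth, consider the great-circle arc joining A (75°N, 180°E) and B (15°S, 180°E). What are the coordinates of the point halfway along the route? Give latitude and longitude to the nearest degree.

≈ (30°N, 180°E)

Convert each endpoint to a unit vector on the sphere (x = cos φ cos λ, y = cos φ sin λ, z = sin φ).
The central angle between the endpoints is δ = arccos(p₁·p₂) ≈ 1.571 rad (90.0°).
Interpolate at f = 1/2 with slerp weights a = sin((1−f)δ)/sin δ ≈ 0.707, b = sin(fδ)/sin δ ≈ 0.707.
p = a·p₁ + b·p₂ ≈ (-0.866, -0.000, 0.500); φ = arcsin(p_z) ≈ 30.00°, λ = atan2(p_y, p_x) ≈ -180.00°.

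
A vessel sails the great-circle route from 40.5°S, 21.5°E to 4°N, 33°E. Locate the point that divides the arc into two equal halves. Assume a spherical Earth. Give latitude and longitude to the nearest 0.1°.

Write both endpoints as unit vectors p₁, p₂ with components (cos φ cos λ, cos φ sin λ, sin φ).
The central angle between the endpoints is δ = arccos(p₁·p₂) ≈ 0.798 rad (45.7°).
Interpolate at f = 1/2 with slerp weights a = sin((1−f)δ)/sin δ ≈ 0.543, b = sin(fδ)/sin δ ≈ 0.543.
p = a·p₁ + b·p₂ ≈ (0.838, 0.446, -0.315); φ = arcsin(p_z) ≈ -18.33°, λ = atan2(p_y, p_x) ≈ 28.03°.

≈ 18.3°S, 28.0°E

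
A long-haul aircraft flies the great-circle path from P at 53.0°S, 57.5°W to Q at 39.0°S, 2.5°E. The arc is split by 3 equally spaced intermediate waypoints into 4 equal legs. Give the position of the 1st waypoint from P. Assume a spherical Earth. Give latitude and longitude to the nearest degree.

From cos δ = sin φ₁ sin φ₂ + cos φ₁ cos φ₂ cos Δλ, the central angle is δ ≈ 0.743 rad (42.6°).
Interpolate at f = 1/4 with slerp weights a = sin((1−f)δ)/sin δ ≈ 0.782, b = sin(fδ)/sin δ ≈ 0.273.
p = a·p₁ + b·p₂ ≈ (0.465, -0.388, -0.796); φ = arcsin(p_z) ≈ -52.76°, λ = atan2(p_y, p_x) ≈ -39.82°.

≈ 53°S, 40°W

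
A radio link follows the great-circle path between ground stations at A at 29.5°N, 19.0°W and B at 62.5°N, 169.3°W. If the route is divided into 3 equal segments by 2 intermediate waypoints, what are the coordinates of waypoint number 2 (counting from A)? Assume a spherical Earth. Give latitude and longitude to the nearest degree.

From cos δ = sin φ₁ sin φ₂ + cos φ₁ cos φ₂ cos Δλ, the central angle is δ ≈ 1.483 rad (85.0°).
Interpolate at f = 2/3 with slerp weights a = sin((1−f)δ)/sin δ ≈ 0.476, b = sin(fδ)/sin δ ≈ 0.839.
p = a·p₁ + b·p₂ ≈ (0.011, -0.207, 0.978); φ = arcsin(p_z) ≈ 78.04°, λ = atan2(p_y, p_x) ≈ -86.82°.

≈ 78°N, 87°W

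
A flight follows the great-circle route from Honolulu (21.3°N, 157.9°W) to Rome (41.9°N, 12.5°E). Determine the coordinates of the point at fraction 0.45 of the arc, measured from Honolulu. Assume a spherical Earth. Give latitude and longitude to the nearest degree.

Convert each endpoint to a unit vector on the sphere (x = cos φ cos λ, y = cos φ sin λ, z = sin φ).
The central angle between the endpoints is δ = arccos(p₁·p₂) ≈ 2.028 rad (116.2°).
Interpolate at f = 0.45 with slerp weights a = sin((1−f)δ)/sin δ ≈ 1.001, b = sin(fδ)/sin δ ≈ 0.881.
p = a·p₁ + b·p₂ ≈ (-0.223, -0.209, 0.952); φ = arcsin(p_z) ≈ 72.20°, λ = atan2(p_y, p_x) ≈ -136.93°.

≈ (72°N, 137°W)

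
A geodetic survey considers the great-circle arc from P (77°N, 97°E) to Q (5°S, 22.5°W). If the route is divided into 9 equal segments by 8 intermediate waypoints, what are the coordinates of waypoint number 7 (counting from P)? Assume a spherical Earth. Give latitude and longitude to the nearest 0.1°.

The haversine formula gives a central angle δ ≈ 1.767 rad (101.3°) between the endpoints.
Interpolate at f = 7/9 with slerp weights a = sin((1−f)δ)/sin δ ≈ 0.390, b = sin(fδ)/sin δ ≈ 1.000.
p = a·p₁ + b·p₂ ≈ (0.910, -0.294, 0.293); φ = arcsin(p_z) ≈ 17.04°, λ = atan2(p_y, p_x) ≈ -17.92°.

≈ (17.0°N, 17.9°W)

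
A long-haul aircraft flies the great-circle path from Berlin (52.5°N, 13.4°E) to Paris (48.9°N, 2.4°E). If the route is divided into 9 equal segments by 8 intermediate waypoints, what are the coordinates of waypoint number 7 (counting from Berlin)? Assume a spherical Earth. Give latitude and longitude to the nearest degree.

≈ 50°N, 5°E

Write both endpoints as unit vectors p₁, p₂ with components (cos φ cos λ, cos φ sin λ, sin φ).
The central angle between the endpoints is δ = arccos(p₁·p₂) ≈ 0.137 rad (7.8°).
Interpolate at f = 7/9 with slerp weights a = sin((1−f)δ)/sin δ ≈ 0.223, b = sin(fδ)/sin δ ≈ 0.779.
p = a·p₁ + b·p₂ ≈ (0.643, 0.053, 0.764); φ = arcsin(p_z) ≈ 49.79°, λ = atan2(p_y, p_x) ≈ 4.70°.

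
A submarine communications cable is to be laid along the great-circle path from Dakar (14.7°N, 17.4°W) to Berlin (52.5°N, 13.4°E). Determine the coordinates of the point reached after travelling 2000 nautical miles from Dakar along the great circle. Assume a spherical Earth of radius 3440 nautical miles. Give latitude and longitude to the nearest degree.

Convert each endpoint to a unit vector on the sphere (x = cos φ cos λ, y = cos φ sin λ, z = sin φ).
The central angle between the endpoints is δ = arccos(p₁·p₂) ≈ 0.785 rad (45.0°). The total great-circle distance is δ·R ≈ 0.785 × 3440 ≈ 2702 nmi, so the target fraction is f = 2000/2702 ≈ 0.740.
Interpolate at f ≈ 0.740 with slerp weights a = sin((1−f)δ)/sin δ ≈ 0.287, b = sin(fδ)/sin δ ≈ 0.777.
p = a·p₁ + b·p₂ ≈ (0.724, 0.027, 0.689); φ = arcsin(p_z) ≈ 43.54°, λ = atan2(p_y, p_x) ≈ 2.11°.

≈ 44°N, 2°E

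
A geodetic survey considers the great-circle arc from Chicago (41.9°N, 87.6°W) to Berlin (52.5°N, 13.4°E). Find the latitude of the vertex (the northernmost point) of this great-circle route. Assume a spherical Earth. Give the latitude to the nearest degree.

≈ 60°N

The great circle lies in the plane with unit normal n̂ = (p₁ × p₂)/|p₁ × p₂|.
Here n̂_z ≈ +0.496; the vertex latitude is φ_max = arccos|n̂_z| ≈ 60.2°.
Check via Clairaut: cos φ_max = |cos φ₁| · sin C = cos(41.9°)·sin(41.8°) ≈ 0.496, again giving ≈ 60.2°.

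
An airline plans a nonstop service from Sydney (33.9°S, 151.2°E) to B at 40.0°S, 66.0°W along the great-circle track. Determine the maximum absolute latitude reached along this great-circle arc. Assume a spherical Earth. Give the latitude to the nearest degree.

≈ 67°S

The great circle lies in the plane with unit normal n̂ = (p₁ × p₂)/|p₁ × p₂|.
Here n̂_z ≈ +0.389; the vertex latitude is φ_max = arccos|n̂_z| ≈ 67.1°.
Check via Clairaut: cos φ_max = |cos φ₁| · sin C = cos(33.9°)·sin(152.1°) ≈ 0.389, again giving ≈ 67.1°.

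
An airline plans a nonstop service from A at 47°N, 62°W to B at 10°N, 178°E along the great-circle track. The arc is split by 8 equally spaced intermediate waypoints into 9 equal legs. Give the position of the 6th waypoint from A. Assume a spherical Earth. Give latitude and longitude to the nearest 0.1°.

≈ 35.7°N, 157.4°W

Convert each endpoint to a unit vector on the sphere (x = cos φ cos λ, y = cos φ sin λ, z = sin φ).
The central angle between the endpoints is δ = arccos(p₁·p₂) ≈ 1.781 rad (102.1°).
Interpolate at f = 6/9 with slerp weights a = sin((1−f)δ)/sin δ ≈ 0.572, b = sin(fδ)/sin δ ≈ 0.948.
p = a·p₁ + b·p₂ ≈ (-0.750, -0.312, 0.583); φ = arcsin(p_z) ≈ 35.67°, λ = atan2(p_y, p_x) ≈ -157.43°.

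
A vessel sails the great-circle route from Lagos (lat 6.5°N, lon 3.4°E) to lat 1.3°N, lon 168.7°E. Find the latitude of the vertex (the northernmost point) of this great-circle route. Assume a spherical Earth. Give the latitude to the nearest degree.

The great circle lies in the plane with unit normal n̂ = (p₁ × p₂)/|p₁ × p₂|.
Here n̂_z ≈ +0.881; the vertex latitude is φ_max = arccos|n̂_z| ≈ 28.2°.

≈ 28°N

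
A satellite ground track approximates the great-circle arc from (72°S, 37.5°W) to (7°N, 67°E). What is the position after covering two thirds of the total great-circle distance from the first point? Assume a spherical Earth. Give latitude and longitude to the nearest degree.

≈ (25°S, 56°E)

Convert each endpoint to a unit vector on the sphere (x = cos φ cos λ, y = cos φ sin λ, z = sin φ).
The central angle between the endpoints is δ = arccos(p₁·p₂) ≈ 1.765 rad (101.1°).
Interpolate at f = 2/3 with slerp weights a = sin((1−f)δ)/sin δ ≈ 0.565, b = sin(fδ)/sin δ ≈ 0.941.
p = a·p₁ + b·p₂ ≈ (0.504, 0.753, -0.423); φ = arcsin(p_z) ≈ -25.03°, λ = atan2(p_y, p_x) ≈ 56.24°.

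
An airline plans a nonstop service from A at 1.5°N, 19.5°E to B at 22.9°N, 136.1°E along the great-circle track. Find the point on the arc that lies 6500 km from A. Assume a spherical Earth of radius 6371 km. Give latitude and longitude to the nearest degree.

≈ 23°N, 76°E

Write both endpoints as unit vectors p₁, p₂ with components (cos φ cos λ, cos φ sin λ, sin φ).
The central angle between the endpoints is δ = arccos(p₁·p₂) ≈ 1.985 rad (113.7°). The total great-circle distance is δ·R ≈ 1.985 × 6371 ≈ 12644 km, so the target fraction is f = 6500/12644 ≈ 0.514.
Interpolate at f ≈ 0.514 with slerp weights a = sin((1−f)δ)/sin δ ≈ 0.897, b = sin(fδ)/sin δ ≈ 0.931.
p = a·p₁ + b·p₂ ≈ (0.228, 0.894, 0.386); φ = arcsin(p_z) ≈ 22.69°, λ = atan2(p_y, p_x) ≈ 75.70°.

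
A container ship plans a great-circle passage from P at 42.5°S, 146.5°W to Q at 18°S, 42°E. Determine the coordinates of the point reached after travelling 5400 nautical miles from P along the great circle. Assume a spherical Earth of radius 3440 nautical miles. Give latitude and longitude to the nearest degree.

≈ 47°S, 47°E

Convert each endpoint to a unit vector on the sphere (x = cos φ cos λ, y = cos φ sin λ, z = sin φ).
The central angle between the endpoints is δ = arccos(p₁·p₂) ≈ 2.077 rad (119.0°). The total great-circle distance is δ·R ≈ 2.077 × 3440 ≈ 7144 nmi, so the target fraction is f = 5400/7144 ≈ 0.756.
Interpolate at f ≈ 0.756 with slerp weights a = sin((1−f)δ)/sin δ ≈ 0.555, b = sin(fδ)/sin δ ≈ 1.143.
p = a·p₁ + b·p₂ ≈ (0.467, 0.502, -0.728); φ = arcsin(p_z) ≈ -46.75°, λ = atan2(p_y, p_x) ≈ 47.07°.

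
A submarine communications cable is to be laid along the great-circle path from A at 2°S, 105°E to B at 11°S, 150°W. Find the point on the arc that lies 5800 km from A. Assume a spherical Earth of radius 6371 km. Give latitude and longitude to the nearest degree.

≈ 11°S, 157°E

Write both endpoints as unit vectors p₁, p₂ with components (cos φ cos λ, cos φ sin λ, sin φ).
The central angle between the endpoints is δ = arccos(p₁·p₂) ≈ 1.821 rad (104.3°). The total great-circle distance is δ·R ≈ 1.821 × 6371 ≈ 11599 km, so the target fraction is f = 5800/11599 ≈ 0.500.
Interpolate at f ≈ 0.500 with slerp weights a = sin((1−f)δ)/sin δ ≈ 0.815, b = sin(fδ)/sin δ ≈ 0.815.
p = a·p₁ + b·p₂ ≈ (-0.904, 0.387, -0.184); φ = arcsin(p_z) ≈ -10.60°, λ = atan2(p_y, p_x) ≈ 156.83°.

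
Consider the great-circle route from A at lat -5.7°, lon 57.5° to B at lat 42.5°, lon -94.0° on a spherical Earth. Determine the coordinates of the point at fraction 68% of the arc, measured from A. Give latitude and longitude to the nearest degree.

≈ lat 60°, lon -27°

Write both endpoints as unit vectors p₁, p₂ with components (cos φ cos λ, cos φ sin λ, sin φ).
The central angle between the endpoints is δ = arccos(p₁·p₂) ≈ 2.363 rad (135.4°).
Interpolate at f = 0.68 with slerp weights a = sin((1−f)δ)/sin δ ≈ 0.977, b = sin(fδ)/sin δ ≈ 1.423.
p = a·p₁ + b·p₂ ≈ (0.449, -0.227, 0.864); φ = arcsin(p_z) ≈ 59.80°, λ = atan2(p_y, p_x) ≈ -26.78°.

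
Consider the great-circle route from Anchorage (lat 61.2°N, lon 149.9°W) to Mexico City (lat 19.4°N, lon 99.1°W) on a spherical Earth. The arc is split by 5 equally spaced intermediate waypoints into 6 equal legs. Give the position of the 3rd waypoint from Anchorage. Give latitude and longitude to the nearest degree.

The haversine formula gives a central angle δ ≈ 0.954 rad (54.7°) between the endpoints.
Interpolate at f = 3/6 with slerp weights a = sin((1−f)δ)/sin δ ≈ 0.563, b = sin(fδ)/sin δ ≈ 0.563.
p = a·p₁ + b·p₂ ≈ (-0.319, -0.660, 0.680); φ = arcsin(p_z) ≈ 42.86°, λ = atan2(p_y, p_x) ≈ -115.76°.

≈ lat 43°N, lon 116°W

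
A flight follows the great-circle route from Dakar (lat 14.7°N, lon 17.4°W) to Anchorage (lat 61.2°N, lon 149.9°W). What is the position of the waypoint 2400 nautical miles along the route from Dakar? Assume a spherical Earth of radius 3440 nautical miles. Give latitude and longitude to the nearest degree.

≈ lat 51°N, lon 39°W

From cos δ = sin φ₁ sin φ₂ + cos φ₁ cos φ₂ cos Δλ, the central angle is δ ≈ 1.663 rad (95.3°). The total great-circle distance is δ·R ≈ 1.663 × 3440 ≈ 5722 nmi, so the target fraction is f = 2400/5722 ≈ 0.419.
Interpolate at f ≈ 0.419 with slerp weights a = sin((1−f)δ)/sin δ ≈ 0.826, b = sin(fδ)/sin δ ≈ 0.645.
p = a·p₁ + b·p₂ ≈ (0.493, -0.395, 0.775); φ = arcsin(p_z) ≈ 50.80°, λ = atan2(p_y, p_x) ≈ -38.66°.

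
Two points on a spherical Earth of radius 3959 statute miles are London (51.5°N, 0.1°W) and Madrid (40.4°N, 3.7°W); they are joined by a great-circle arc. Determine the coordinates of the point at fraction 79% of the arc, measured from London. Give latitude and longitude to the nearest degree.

≈ 43°N, 3°W

Write both endpoints as unit vectors p₁, p₂ with components (cos φ cos λ, cos φ sin λ, sin φ).
The central angle between the endpoints is δ = arccos(p₁·p₂) ≈ 0.199 rad (11.4°).
Interpolate at f = 0.79 with slerp weights a = sin((1−f)δ)/sin δ ≈ 0.211, b = sin(fδ)/sin δ ≈ 0.792.
p = a·p₁ + b·p₂ ≈ (0.733, -0.039, 0.679); φ = arcsin(p_z) ≈ 42.74°, λ = atan2(p_y, p_x) ≈ -3.06°.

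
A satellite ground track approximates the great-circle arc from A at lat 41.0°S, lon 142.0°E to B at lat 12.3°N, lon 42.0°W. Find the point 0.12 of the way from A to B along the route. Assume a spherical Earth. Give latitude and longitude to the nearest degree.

≈ lat 59°S, lon 147°E

The haversine formula gives a central angle δ ≈ 2.637 rad (151.1°) between the endpoints.
Interpolate at f = 0.12 with slerp weights a = sin((1−f)δ)/sin δ ≈ 1.514, b = sin(fδ)/sin δ ≈ 0.644.
p = a·p₁ + b·p₂ ≈ (-0.433, 0.283, -0.856); φ = arcsin(p_z) ≈ -58.87°, λ = atan2(p_y, p_x) ≈ 146.87°.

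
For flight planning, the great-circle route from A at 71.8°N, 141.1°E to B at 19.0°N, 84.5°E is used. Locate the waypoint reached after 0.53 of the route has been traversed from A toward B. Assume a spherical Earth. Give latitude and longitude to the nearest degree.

From cos δ = sin φ₁ sin φ₂ + cos φ₁ cos φ₂ cos Δλ, the central angle is δ ≈ 1.079 rad (61.8°).
Interpolate at f = 0.53 with slerp weights a = sin((1−f)δ)/sin δ ≈ 0.551, b = sin(fδ)/sin δ ≈ 0.614.
p = a·p₁ + b·p₂ ≈ (-0.078, 0.686, 0.723); φ = arcsin(p_z) ≈ 46.33°, λ = atan2(p_y, p_x) ≈ 96.51°.

≈ 46°N, 97°E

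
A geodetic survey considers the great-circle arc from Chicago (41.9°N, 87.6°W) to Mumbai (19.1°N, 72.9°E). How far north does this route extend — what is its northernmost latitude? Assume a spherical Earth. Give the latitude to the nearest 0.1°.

The great circle lies in the plane with unit normal n̂ = (p₁ × p₂)/|p₁ × p₂|.
Here n̂_z ≈ +0.262; the vertex latitude is φ_max = arccos|n̂_z| ≈ 74.8°.
Check via Clairaut: cos φ_max = |cos φ₁| · sin C = cos(41.9°)·sin(20.6°) ≈ 0.262, again giving ≈ 74.8°.

≈ 74.8°N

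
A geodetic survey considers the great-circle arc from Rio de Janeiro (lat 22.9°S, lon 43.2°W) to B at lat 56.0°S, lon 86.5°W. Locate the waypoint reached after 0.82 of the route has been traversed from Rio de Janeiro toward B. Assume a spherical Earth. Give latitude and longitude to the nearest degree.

≈ lat 52°S, lon 75°W

Convert each endpoint to a unit vector on the sphere (x = cos φ cos λ, y = cos φ sin λ, z = sin φ).
The central angle between the endpoints is δ = arccos(p₁·p₂) ≈ 0.799 rad (45.8°).
Interpolate at f = 0.82 with slerp weights a = sin((1−f)δ)/sin δ ≈ 0.200, b = sin(fδ)/sin δ ≈ 0.850.
p = a·p₁ + b·p₂ ≈ (0.163, -0.601, -0.783); φ = arcsin(p_z) ≈ -51.50°, λ = atan2(p_y, p_x) ≈ -74.79°.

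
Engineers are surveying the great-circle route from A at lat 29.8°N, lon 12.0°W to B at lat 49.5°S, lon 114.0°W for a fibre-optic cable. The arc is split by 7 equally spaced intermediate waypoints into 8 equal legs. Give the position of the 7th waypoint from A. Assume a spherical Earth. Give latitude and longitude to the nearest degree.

≈ lat 44°S, lon 93°W

Convert each endpoint to a unit vector on the sphere (x = cos φ cos λ, y = cos φ sin λ, z = sin φ).
The central angle between the endpoints is δ = arccos(p₁·p₂) ≈ 2.089 rad (119.7°).
Interpolate at f = 7/8 with slerp weights a = sin((1−f)δ)/sin δ ≈ 0.297, b = sin(fδ)/sin δ ≈ 1.113.
p = a·p₁ + b·p₂ ≈ (-0.042, -0.714, -0.699); φ = arcsin(p_z) ≈ -44.33°, λ = atan2(p_y, p_x) ≈ -93.36°.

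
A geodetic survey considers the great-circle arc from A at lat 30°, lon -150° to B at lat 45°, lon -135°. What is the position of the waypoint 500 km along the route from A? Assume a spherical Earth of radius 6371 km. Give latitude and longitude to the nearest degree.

≈ lat 34°, lon -147°

From cos δ = sin φ₁ sin φ₂ + cos φ₁ cos φ₂ cos Δλ, the central angle is δ ≈ 0.333 rad (19.1°). The total great-circle distance is δ·R ≈ 0.333 × 6371 ≈ 2122 km, so the target fraction is f = 500/2122 ≈ 0.236.
Interpolate at f ≈ 0.236 with slerp weights a = sin((1−f)δ)/sin δ ≈ 0.770, b = sin(fδ)/sin δ ≈ 0.240.
p = a·p₁ + b·p₂ ≈ (-0.698, -0.453, 0.555); φ = arcsin(p_z) ≈ 33.69°, λ = atan2(p_y, p_x) ≈ -146.98°.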